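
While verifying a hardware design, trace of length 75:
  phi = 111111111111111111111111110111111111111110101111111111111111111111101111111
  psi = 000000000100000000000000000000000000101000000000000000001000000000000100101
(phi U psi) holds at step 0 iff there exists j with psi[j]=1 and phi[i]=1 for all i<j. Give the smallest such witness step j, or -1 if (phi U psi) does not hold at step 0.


(phi U psi) at 0: need smallest j with psi[j]=1 and phi[i]=1 for all i in [0,j).
Scan from step 0:
  step 0: phi=1, psi=0 -> continue
  step 1: phi=1, psi=0 -> continue
  step 2: phi=1, psi=0 -> continue
  step 3: phi=1, psi=0 -> continue
  step 9: psi=1 and phi held for [0,9) -> witness found
Witness step = 9

9


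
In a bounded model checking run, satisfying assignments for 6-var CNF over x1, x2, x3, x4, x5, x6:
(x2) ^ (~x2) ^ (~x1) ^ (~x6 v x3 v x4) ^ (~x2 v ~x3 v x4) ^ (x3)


CNF with 6 clauses over 6 vars (64 assignments).
An assignment satisfies CNF iff every clause has >=1 true literal.
Check each row (bits = x1,x2,x3,x4,x5,x6; clause T/F shown):
  row 0 [000000]: clauses=FTTTTF -> 0
  row 1 [000001]: clauses=FTTFTF -> 0
  row 2 [000010]: clauses=FTTTTF -> 0
  row 3 [000011]: clauses=FTTFTF -> 0
  row 4 [000100]: clauses=FTTTTF -> 0
  (every remaining row is evaluated the same way; all 64 results are listed next)
Full result column, 8 rows per line (x1,x2,x3 fixed per line; x4,x5,x6 runs 000..111 left to right):
  rows 0-7 [x1,x2,x3=000]: 00000000  (ones: 0)
  rows 8-15 [x1,x2,x3=001]: 00000000  (ones: 0)
  rows 16-23 [x1,x2,x3=010]: 00000000  (ones: 0)
  rows 24-31 [x1,x2,x3=011]: 00000000  (ones: 0)
  rows 32-39 [x1,x2,x3=100]: 00000000  (ones: 0)
  rows 40-47 [x1,x2,x3=101]: 00000000  (ones: 0)
  rows 48-55 [x1,x2,x3=110]: 00000000  (ones: 0)
  rows 56-63 [x1,x2,x3=111]: 00000000  (ones: 0)
Satisfying assignments = 0+0+0+0+0+0+0+0 = 0

0


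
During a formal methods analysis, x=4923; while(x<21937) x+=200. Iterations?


Step 1: x goes from 4923 toward 21937 by 200; the body runs while x<21937, so iterations = ceil((bound-start)/step)
Step 2: Distance=17014
Step 3: ceil(17014/200)=86

86


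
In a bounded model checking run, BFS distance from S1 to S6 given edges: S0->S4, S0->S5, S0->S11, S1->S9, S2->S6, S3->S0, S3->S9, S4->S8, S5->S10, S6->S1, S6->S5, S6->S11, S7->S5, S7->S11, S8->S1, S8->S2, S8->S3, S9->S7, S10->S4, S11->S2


BFS layer-by-layer from S1:
  dist 0: {S1}
  dist 1: {S9}
  dist 2: {S7}
  dist 3: {S5, S11}
  dist 4: {S2, S10}
  dist 5: {S4, S6}
  -> S6 reached at distance 5
Shortest path length = 5

5


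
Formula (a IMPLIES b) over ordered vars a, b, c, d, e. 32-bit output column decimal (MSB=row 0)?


Formula: (a IMPLIES b) over a, b, c, d, e (32 rows)
Evaluate each row (bits = a,b,c,d,e, MSB first):
  row 0 [00000]: (0 IMPLIES 0) -> 1
  row 1 [00001]: (0 IMPLIES 0) -> 1
  row 2 [00010]: (0 IMPLIES 0) -> 1
  row 3 [00011]: (0 IMPLIES 0) -> 1
  row 4 [00100]: (0 IMPLIES 0) -> 1
  row 5 [00101]: (0 IMPLIES 0) -> 1
  row 6 [00110]: (0 IMPLIES 0) -> 1
  row 7 [00111]: (0 IMPLIES 0) -> 1
  row 8 [01000]: (0 IMPLIES 1) -> 1
  row 9 [01001]: (0 IMPLIES 1) -> 1
  row 10 [01010]: (0 IMPLIES 1) -> 1
  row 11 [01011]: (0 IMPLIES 1) -> 1
  row 12 [01100]: (0 IMPLIES 1) -> 1
  row 13 [01101]: (0 IMPLIES 1) -> 1
  row 14 [01110]: (0 IMPLIES 1) -> 1
  row 15 [01111]: (0 IMPLIES 1) -> 1
  row 16 [10000]: (1 IMPLIES 0) -> 0
  row 17 [10001]: (1 IMPLIES 0) -> 0
  row 18 [10010]: (1 IMPLIES 0) -> 0
  row 19 [10011]: (1 IMPLIES 0) -> 0
  row 20 [10100]: (1 IMPLIES 0) -> 0
  row 21 [10101]: (1 IMPLIES 0) -> 0
  row 22 [10110]: (1 IMPLIES 0) -> 0
  row 23 [10111]: (1 IMPLIES 0) -> 0
  row 24 [11000]: (1 IMPLIES 1) -> 1
  row 25 [11001]: (1 IMPLIES 1) -> 1
  row 26 [11010]: (1 IMPLIES 1) -> 1
  row 27 [11011]: (1 IMPLIES 1) -> 1
  row 28 [11100]: (1 IMPLIES 1) -> 1
  row 29 [11101]: (1 IMPLIES 1) -> 1
  row 30 [11110]: (1 IMPLIES 1) -> 1
  row 31 [11111]: (1 IMPLIES 1) -> 1
Full result column, 4 rows per line (a,b,c fixed per line; d,e runs 00..11 left to right):
  rows 0-3 [a,b,c=000]: 1111  = hex F
  rows 4-7 [a,b,c=001]: 1111  = hex F
  rows 8-11 [a,b,c=010]: 1111  = hex F
  rows 12-15 [a,b,c=011]: 1111  = hex F
  rows 16-19 [a,b,c=100]: 0000  = hex 0
  rows 20-23 [a,b,c=101]: 0000  = hex 0
  rows 24-27 [a,b,c=110]: 1111  = hex F
  rows 28-31 [a,b,c=111]: 1111  = hex F
Output column (row 0 .. row 31) = 11111111111111110000000011111111
Output column grouped in 4s = 1111 1111 1111 1111 0000 0000 1111 1111 = 0xFFFF00FF
Convert to decimal digit by digit (value = value*16 + digit):
  F -> 15
  15*16 + 15 (F) = 255
  255*16 + 15 (F) = 4095
  4095*16 + 15 (F) = 65535
  65535*16 + 0 = 1048560
  1048560*16 + 0 = 16776960
  16776960*16 + 15 (F) = 268431375
  268431375*16 + 15 (F) = 4294902015
Decimal = 4294902015

4294902015


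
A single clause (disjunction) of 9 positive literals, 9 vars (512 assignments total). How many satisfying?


Step 1: Total=2^9=512
Step 2: Unsat when all 9 false: 2^0=1
Step 3: Sat=512-1=511

511


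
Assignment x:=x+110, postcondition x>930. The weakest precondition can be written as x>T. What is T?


Formula: wp(x:=E, P) = P[E/x] (substitute E for x in postcondition)
Step 1: Postcondition: x>930
Step 2: Substitute x+110 for x: x+110>930
Step 3: Solve for x: x > 930-110 = 820

820


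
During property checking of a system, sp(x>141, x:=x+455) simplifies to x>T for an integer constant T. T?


Formula: sp(P, x:=E) = exists old_x. (x = E[old_x/x]) AND P[old_x/x] (old_x is the value of x before the assignment; eliminate old_x by solving x = E[old_x/x] for old_x)
Step 1: Precondition P: x>141, i.e. old_x > 141
Step 2: Assignment gives x = old_x + 455, so old_x = x - 455
Step 3: Substitute into P: x - 455 > 141
Step 4: Simplify: x > 141+455 = 596

596


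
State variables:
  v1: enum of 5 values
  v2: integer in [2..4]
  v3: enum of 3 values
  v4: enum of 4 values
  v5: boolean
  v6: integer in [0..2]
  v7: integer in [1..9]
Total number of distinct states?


State space = product of domain sizes of all variables.
Domain sizes:
  v1 (enum of 5 values): 5
  v2 (integer in [2..4]): 3
  v3 (enum of 3 values): 3
  v4 (enum of 4 values): 4
  v5 (boolean): 2
  v6 (integer in [0..2]): 3
  v7 (integer in [1..9]): 9
Product = 5 * 3 * 3 * 4 * 2 * 3 * 9 = 9720

9720


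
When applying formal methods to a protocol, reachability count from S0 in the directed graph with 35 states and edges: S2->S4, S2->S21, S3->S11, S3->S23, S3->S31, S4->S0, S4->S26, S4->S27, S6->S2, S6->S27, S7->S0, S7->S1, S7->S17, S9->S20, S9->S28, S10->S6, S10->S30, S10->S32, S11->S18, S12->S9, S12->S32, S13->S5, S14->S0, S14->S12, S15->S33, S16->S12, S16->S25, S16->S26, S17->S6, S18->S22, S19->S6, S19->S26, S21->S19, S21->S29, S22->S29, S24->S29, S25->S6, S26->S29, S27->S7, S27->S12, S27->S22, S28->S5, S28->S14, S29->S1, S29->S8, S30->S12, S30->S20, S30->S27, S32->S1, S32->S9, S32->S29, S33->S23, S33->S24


BFS from S0:
  layer 0: {S0}
Reachable set: {S0}
Count = 1

1


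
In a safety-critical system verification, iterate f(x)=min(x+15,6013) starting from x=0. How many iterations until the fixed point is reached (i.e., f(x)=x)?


Step 1: x=0, cap=6013, increment=15
Step 2: x grows by 15 each step until capped at 6013; fixed point is x=6013
Step 3: iterations = ceil(6013/15) = 401

401


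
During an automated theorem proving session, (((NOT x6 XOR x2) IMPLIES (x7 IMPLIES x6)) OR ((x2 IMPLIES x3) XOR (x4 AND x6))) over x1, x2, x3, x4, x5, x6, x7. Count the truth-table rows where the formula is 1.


Formula: (((NOT x6 XOR x2) IMPLIES (x7 IMPLIES x6)) OR ((x2 IMPLIES x3) XOR (x4 AND x6))) over 7 vars (128 rows)
Evaluate each row (x1, x2, x3, x4, x5, x6, x7 as bits, MSB first):
  row 0 [0000000]: (((NOT 0 XOR 0) IMPLIES (0 IMPLIES 0)) OR ((0 IMPLIES 0) XOR (0 AND 0))) -> 1
  row 1 [0000001]: (((NOT 0 XOR 0) IMPLIES (1 IMPLIES 0)) OR ((0 IMPLIES 0) XOR (0 AND 0))) -> 1
  row 2 [0000010]: (((NOT 1 XOR 0) IMPLIES (0 IMPLIES 1)) OR ((0 IMPLIES 0) XOR (0 AND 1))) -> 1
  row 3 [0000011]: (((NOT 1 XOR 0) IMPLIES (1 IMPLIES 1)) OR ((0 IMPLIES 0) XOR (0 AND 1))) -> 1
  row 4 [0000100]: (((NOT 0 XOR 0) IMPLIES (0 IMPLIES 0)) OR ((0 IMPLIES 0) XOR (0 AND 0))) -> 1
  (every remaining row is evaluated the same way; all 128 results are listed next)
Full result column, 8 rows per line (x1,x2,x3,x4 fixed per line; x5,x6,x7 runs 000..111 left to right):
  rows 0-7 [x1,x2,x3,x4=0000]: 11111111  (ones: 8)
  rows 8-15 [x1,x2,x3,x4=0001]: 11111111  (ones: 8)
  rows 16-23 [x1,x2,x3,x4=0010]: 11111111  (ones: 8)
  rows 24-31 [x1,x2,x3,x4=0011]: 11111111  (ones: 8)
  rows 32-39 [x1,x2,x3,x4=0100]: 11111111  (ones: 8)
  rows 40-47 [x1,x2,x3,x4=0101]: 11111111  (ones: 8)
  rows 48-55 [x1,x2,x3,x4=0110]: 11111111  (ones: 8)
  rows 56-63 [x1,x2,x3,x4=0111]: 11111111  (ones: 8)
  rows 64-71 [x1,x2,x3,x4=1000]: 11111111  (ones: 8)
  rows 72-79 [x1,x2,x3,x4=1001]: 11111111  (ones: 8)
  rows 80-87 [x1,x2,x3,x4=1010]: 11111111  (ones: 8)
  rows 88-95 [x1,x2,x3,x4=1011]: 11111111  (ones: 8)
  rows 96-103 [x1,x2,x3,x4=1100]: 11111111  (ones: 8)
  rows 104-111 [x1,x2,x3,x4=1101]: 11111111  (ones: 8)
  rows 112-119 [x1,x2,x3,x4=1110]: 11111111  (ones: 8)
  rows 120-127 [x1,x2,x3,x4=1111]: 11111111  (ones: 8)
Count of 1-rows = 8+8+8+8+8+8+8+8+8+8+8+8+8+8+8+8 = 128

128


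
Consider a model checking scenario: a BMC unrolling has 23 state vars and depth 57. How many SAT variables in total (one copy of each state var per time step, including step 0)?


BMC unrolls to depth k, creating one copy of each state var for steps 0..k.
Step count = 57 + 1 = 58 (steps 0 through 57)
Vars per step = 23
Total = 23 * 58 = 1334

1334


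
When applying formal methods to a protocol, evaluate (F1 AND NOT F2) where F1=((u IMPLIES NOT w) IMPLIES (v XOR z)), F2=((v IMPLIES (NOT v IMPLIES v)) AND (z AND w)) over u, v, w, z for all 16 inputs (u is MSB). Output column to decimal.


F1 = ((u IMPLIES NOT w) IMPLIES (v XOR z))
F2 = ((v IMPLIES (NOT v IMPLIES v)) AND (z AND w))
Counterexample to F1=>F2 is where F1=1 and F2=0.
Evaluate each row (bits = u,v,w,z, MSB first):
  row 0 [0000]: F1=0 F2=0 -> F1&~F2 -> 0
  row 1 [0001]: F1=1 F2=0 -> F1&~F2 -> 1
  row 2 [0010]: F1=0 F2=0 -> F1&~F2 -> 0
  row 3 [0011]: F1=1 F2=1 -> F1&~F2 -> 0
  row 4 [0100]: F1=1 F2=0 -> F1&~F2 -> 1
  row 5 [0101]: F1=0 F2=0 -> F1&~F2 -> 0
  row 6 [0110]: F1=1 F2=0 -> F1&~F2 -> 1
  row 7 [0111]: F1=0 F2=1 -> F1&~F2 -> 0
  row 8 [1000]: F1=0 F2=0 -> F1&~F2 -> 0
  row 9 [1001]: F1=1 F2=0 -> F1&~F2 -> 1
  row 10 [1010]: F1=1 F2=0 -> F1&~F2 -> 1
  row 11 [1011]: F1=1 F2=1 -> F1&~F2 -> 0
  row 12 [1100]: F1=1 F2=0 -> F1&~F2 -> 1
  row 13 [1101]: F1=0 F2=0 -> F1&~F2 -> 0
  row 14 [1110]: F1=1 F2=0 -> F1&~F2 -> 1
  row 15 [1111]: F1=1 F2=1 -> F1&~F2 -> 0
Full result column, 4 rows per line (u,v fixed per line; w,z runs 00..11 left to right):
  rows 0-3 [u,v=00]: 0100  = hex 4
  rows 4-7 [u,v=01]: 1010  = hex A
  rows 8-11 [u,v=10]: 0110  = hex 6
  rows 12-15 [u,v=11]: 1010  = hex A
Counterexample vector (row 0 .. row 15) = 0100101001101010
Output column grouped in 4s = 0100 1010 0110 1010 = 0x4A6A
Convert to decimal digit by digit (value = value*16 + digit):
  4 -> 4
  4*16 + 10 (A) = 74
  74*16 + 6 = 1190
  1190*16 + 10 (A) = 19050
Decimal = 19050

19050


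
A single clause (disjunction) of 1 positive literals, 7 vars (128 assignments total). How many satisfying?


Step 1: Total=2^7=128
Step 2: Unsat when all 1 false: 2^6=64
Step 3: Sat=128-64=64

64


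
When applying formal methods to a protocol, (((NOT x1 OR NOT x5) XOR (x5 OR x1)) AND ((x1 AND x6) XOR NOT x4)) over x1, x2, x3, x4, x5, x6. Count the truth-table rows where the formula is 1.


Formula: (((NOT x1 OR NOT x5) XOR (x5 OR x1)) AND ((x1 AND x6) XOR NOT x4)) over 6 vars (64 rows)
Evaluate each row (x1, x2, x3, x4, x5, x6 as bits, MSB first):
  row 0 [000000]: (((NOT 0 OR NOT 0) XOR (0 OR 0)) AND ((0 AND 0) XOR NOT 0)) -> 1
  row 1 [000001]: (((NOT 0 OR NOT 0) XOR (0 OR 0)) AND ((0 AND 1) XOR NOT 0)) -> 1
  row 2 [000010]: (((NOT 0 OR NOT 1) XOR (1 OR 0)) AND ((0 AND 0) XOR NOT 0)) -> 0
  row 3 [000011]: (((NOT 0 OR NOT 1) XOR (1 OR 0)) AND ((0 AND 1) XOR NOT 0)) -> 0
  row 4 [000100]: (((NOT 0 OR NOT 0) XOR (0 OR 0)) AND ((0 AND 0) XOR NOT 1)) -> 0
  (every remaining row is evaluated the same way; all 64 results are listed next)
Full result column, 8 rows per line (x1,x2,x3 fixed per line; x4,x5,x6 runs 000..111 left to right):
  rows 0-7 [x1,x2,x3=000]: 11000000  (ones: 2)
  rows 8-15 [x1,x2,x3=001]: 11000000  (ones: 2)
  rows 16-23 [x1,x2,x3=010]: 11000000  (ones: 2)
  rows 24-31 [x1,x2,x3=011]: 11000000  (ones: 2)
  rows 32-39 [x1,x2,x3=100]: 00100001  (ones: 2)
  rows 40-47 [x1,x2,x3=101]: 00100001  (ones: 2)
  rows 48-55 [x1,x2,x3=110]: 00100001  (ones: 2)
  rows 56-63 [x1,x2,x3=111]: 00100001  (ones: 2)
Count of 1-rows = 2+2+2+2+2+2+2+2 = 16

16


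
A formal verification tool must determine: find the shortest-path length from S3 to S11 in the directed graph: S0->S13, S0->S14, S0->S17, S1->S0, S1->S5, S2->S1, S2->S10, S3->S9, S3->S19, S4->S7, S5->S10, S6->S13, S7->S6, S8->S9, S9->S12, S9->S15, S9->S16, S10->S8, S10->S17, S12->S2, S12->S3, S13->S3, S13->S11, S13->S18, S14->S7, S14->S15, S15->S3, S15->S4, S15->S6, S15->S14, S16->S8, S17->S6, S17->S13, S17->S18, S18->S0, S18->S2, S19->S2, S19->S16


BFS layer-by-layer from S3:
  dist 0: {S3}
  dist 1: {S9, S19}
  dist 2: {S2, S12, S15, S16}
  dist 3: {S1, S4, S6, S8, S10, S14}
  dist 4: {S0, S5, S7, S13, S17}
  dist 5: {S11, S18}
  -> S11 reached at distance 5
Shortest path length = 5

5


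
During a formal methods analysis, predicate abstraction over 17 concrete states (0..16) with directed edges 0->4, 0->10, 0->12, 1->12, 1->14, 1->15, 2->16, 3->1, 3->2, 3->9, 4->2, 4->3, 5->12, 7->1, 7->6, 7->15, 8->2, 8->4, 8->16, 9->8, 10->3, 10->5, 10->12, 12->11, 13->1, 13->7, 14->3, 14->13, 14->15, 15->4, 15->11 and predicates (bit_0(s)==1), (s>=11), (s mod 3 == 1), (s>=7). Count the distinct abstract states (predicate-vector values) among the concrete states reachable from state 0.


BFS from 0:
Concrete reachable: {0, 1, 2, 3, 4, 5, 6, 7, 8, 9, 10, 11, 12, 13, 14, 15, 16}
Abstract via predicates (bit_0(s)==1), (s>=11), (s mod 3 == 1), (s>=7):
  (0,0,0,0) <- {0, 2, 6}
  (0,0,0,1) <- {8}
  (0,0,1,0) <- {4}
  (0,0,1,1) <- {10}
  (0,1,0,1) <- {12, 14}
  (0,1,1,1) <- {16}
  (1,0,0,0) <- {3, 5}
  (1,0,0,1) <- {9}
  (1,0,1,0) <- {1}
  (1,0,1,1) <- {7}
  (1,1,0,1) <- {11, 15}
  (1,1,1,1) <- {13}
Distinct abstract states = 12

12


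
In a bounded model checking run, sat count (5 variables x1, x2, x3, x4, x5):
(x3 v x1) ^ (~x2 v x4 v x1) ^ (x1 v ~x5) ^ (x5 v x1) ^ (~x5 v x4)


CNF with 5 clauses over 5 vars (32 assignments).
An assignment satisfies CNF iff every clause has >=1 true literal.
Check each row (bits = x1,x2,x3,x4,x5; clause T/F shown):
  row 0 [00000]: clauses=FTTFT -> 0
  row 1 [00001]: clauses=FTFTF -> 0
  row 2 [00010]: clauses=FTTFT -> 0
  row 3 [00011]: clauses=FTFTT -> 0
  row 4 [00100]: clauses=TTTFT -> 0
  row 5 [00101]: clauses=TTFTF -> 0
  row 6 [00110]: clauses=TTTFT -> 0
  row 7 [00111]: clauses=TTFTT -> 0
  row 8 [01000]: clauses=FFTFT -> 0
  row 9 [01001]: clauses=FFFTF -> 0
  row 10 [01010]: clauses=FTTFT -> 0
  row 11 [01011]: clauses=FTFTT -> 0
  row 12 [01100]: clauses=TFTFT -> 0
  row 13 [01101]: clauses=TFFTF -> 0
  row 14 [01110]: clauses=TTTFT -> 0
  row 15 [01111]: clauses=TTFTT -> 0
  row 16 [10000]: clauses=TTTTT -> 1
  row 17 [10001]: clauses=TTTTF -> 0
  row 18 [10010]: clauses=TTTTT -> 1
  row 19 [10011]: clauses=TTTTT -> 1
  row 20 [10100]: clauses=TTTTT -> 1
  row 21 [10101]: clauses=TTTTF -> 0
  row 22 [10110]: clauses=TTTTT -> 1
  row 23 [10111]: clauses=TTTTT -> 1
  row 24 [11000]: clauses=TTTTT -> 1
  row 25 [11001]: clauses=TTTTF -> 0
  row 26 [11010]: clauses=TTTTT -> 1
  row 27 [11011]: clauses=TTTTT -> 1
  row 28 [11100]: clauses=TTTTT -> 1
  row 29 [11101]: clauses=TTTTF -> 0
  row 30 [11110]: clauses=TTTTT -> 1
  row 31 [11111]: clauses=TTTTT -> 1
Full result column, 8 rows per line (x1,x2 fixed per line; x3,x4,x5 runs 000..111 left to right):
  rows 0-7 [x1,x2=00]: 00000000  (ones: 0)
  rows 8-15 [x1,x2=01]: 00000000  (ones: 0)
  rows 16-23 [x1,x2=10]: 10111011  (ones: 6)
  rows 24-31 [x1,x2=11]: 10111011  (ones: 6)
Satisfying assignments = 0+0+6+6 = 12

12


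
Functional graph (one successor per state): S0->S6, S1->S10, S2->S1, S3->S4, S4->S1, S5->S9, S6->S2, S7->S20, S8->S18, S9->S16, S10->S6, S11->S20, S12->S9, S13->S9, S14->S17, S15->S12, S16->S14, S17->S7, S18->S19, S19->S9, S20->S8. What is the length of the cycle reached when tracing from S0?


Trace from S0 until a state repeats:
  S0 -> S6 -> S2 -> S1 -> S10 -> S6
S6 first seen at step 1, revisited at step 5.
Cycle length = 5 - 1 = 4

4


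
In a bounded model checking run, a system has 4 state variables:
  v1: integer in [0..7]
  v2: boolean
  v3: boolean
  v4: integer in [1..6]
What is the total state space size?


State space = product of domain sizes of all variables.
Domain sizes:
  v1 (integer in [0..7]): 8
  v2 (boolean): 2
  v3 (boolean): 2
  v4 (integer in [1..6]): 6
Product = 8 * 2 * 2 * 6 = 192

192


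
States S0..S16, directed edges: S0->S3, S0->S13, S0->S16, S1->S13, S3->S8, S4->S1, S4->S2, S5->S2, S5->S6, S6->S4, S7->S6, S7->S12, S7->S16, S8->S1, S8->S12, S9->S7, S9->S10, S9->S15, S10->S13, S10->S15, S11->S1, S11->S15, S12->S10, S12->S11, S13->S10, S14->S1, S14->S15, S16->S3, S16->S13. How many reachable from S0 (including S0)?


BFS from S0:
  layer 0: {S0}
  layer 1: {S3, S13, S16}
  layer 2: {S8, S10}
  layer 3: {S1, S12, S15}
  layer 4: {S11}
Reachable set: {S0, S1, S3, S8, S10, S11, S12, S13, S15, S16}
Count = 10

10


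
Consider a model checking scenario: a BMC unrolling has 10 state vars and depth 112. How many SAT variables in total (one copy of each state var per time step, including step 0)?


BMC unrolls to depth k, creating one copy of each state var for steps 0..k.
Step count = 112 + 1 = 113 (steps 0 through 112)
Vars per step = 10
Total = 10 * 113 = 1130

1130


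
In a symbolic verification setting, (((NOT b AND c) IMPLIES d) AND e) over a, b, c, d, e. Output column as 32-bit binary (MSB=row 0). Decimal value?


Formula: (((NOT b AND c) IMPLIES d) AND e) over a, b, c, d, e (32 rows)
Evaluate each row (bits = a,b,c,d,e, MSB first):
  row 0 [00000]: (((NOT 0 AND 0) IMPLIES 0) AND 0) -> 0
  row 1 [00001]: (((NOT 0 AND 0) IMPLIES 0) AND 1) -> 1
  row 2 [00010]: (((NOT 0 AND 0) IMPLIES 1) AND 0) -> 0
  row 3 [00011]: (((NOT 0 AND 0) IMPLIES 1) AND 1) -> 1
  row 4 [00100]: (((NOT 0 AND 1) IMPLIES 0) AND 0) -> 0
  row 5 [00101]: (((NOT 0 AND 1) IMPLIES 0) AND 1) -> 0
  row 6 [00110]: (((NOT 0 AND 1) IMPLIES 1) AND 0) -> 0
  row 7 [00111]: (((NOT 0 AND 1) IMPLIES 1) AND 1) -> 1
  row 8 [01000]: (((NOT 1 AND 0) IMPLIES 0) AND 0) -> 0
  row 9 [01001]: (((NOT 1 AND 0) IMPLIES 0) AND 1) -> 1
  row 10 [01010]: (((NOT 1 AND 0) IMPLIES 1) AND 0) -> 0
  row 11 [01011]: (((NOT 1 AND 0) IMPLIES 1) AND 1) -> 1
  row 12 [01100]: (((NOT 1 AND 1) IMPLIES 0) AND 0) -> 0
  row 13 [01101]: (((NOT 1 AND 1) IMPLIES 0) AND 1) -> 1
  row 14 [01110]: (((NOT 1 AND 1) IMPLIES 1) AND 0) -> 0
  row 15 [01111]: (((NOT 1 AND 1) IMPLIES 1) AND 1) -> 1
  row 16 [10000]: (((NOT 0 AND 0) IMPLIES 0) AND 0) -> 0
  row 17 [10001]: (((NOT 0 AND 0) IMPLIES 0) AND 1) -> 1
  row 18 [10010]: (((NOT 0 AND 0) IMPLIES 1) AND 0) -> 0
  row 19 [10011]: (((NOT 0 AND 0) IMPLIES 1) AND 1) -> 1
  row 20 [10100]: (((NOT 0 AND 1) IMPLIES 0) AND 0) -> 0
  row 21 [10101]: (((NOT 0 AND 1) IMPLIES 0) AND 1) -> 0
  row 22 [10110]: (((NOT 0 AND 1) IMPLIES 1) AND 0) -> 0
  row 23 [10111]: (((NOT 0 AND 1) IMPLIES 1) AND 1) -> 1
  row 24 [11000]: (((NOT 1 AND 0) IMPLIES 0) AND 0) -> 0
  row 25 [11001]: (((NOT 1 AND 0) IMPLIES 0) AND 1) -> 1
  row 26 [11010]: (((NOT 1 AND 0) IMPLIES 1) AND 0) -> 0
  row 27 [11011]: (((NOT 1 AND 0) IMPLIES 1) AND 1) -> 1
  row 28 [11100]: (((NOT 1 AND 1) IMPLIES 0) AND 0) -> 0
  row 29 [11101]: (((NOT 1 AND 1) IMPLIES 0) AND 1) -> 1
  row 30 [11110]: (((NOT 1 AND 1) IMPLIES 1) AND 0) -> 0
  row 31 [11111]: (((NOT 1 AND 1) IMPLIES 1) AND 1) -> 1
Full result column, 4 rows per line (a,b,c fixed per line; d,e runs 00..11 left to right):
  rows 0-3 [a,b,c=000]: 0101  = hex 5
  rows 4-7 [a,b,c=001]: 0001  = hex 1
  rows 8-11 [a,b,c=010]: 0101  = hex 5
  rows 12-15 [a,b,c=011]: 0101  = hex 5
  rows 16-19 [a,b,c=100]: 0101  = hex 5
  rows 20-23 [a,b,c=101]: 0001  = hex 1
  rows 24-27 [a,b,c=110]: 0101  = hex 5
  rows 28-31 [a,b,c=111]: 0101  = hex 5
Output column (row 0 .. row 31) = 01010001010101010101000101010101
Output column grouped in 4s = 0101 0001 0101 0101 0101 0001 0101 0101 = 0x51555155
Convert to decimal digit by digit (value = value*16 + digit):
  5 -> 5
  5*16 + 1 = 81
  81*16 + 5 = 1301
  1301*16 + 5 = 20821
  20821*16 + 5 = 333141
  333141*16 + 1 = 5330257
  5330257*16 + 5 = 85284117
  85284117*16 + 5 = 1364545877
Decimal = 1364545877

1364545877


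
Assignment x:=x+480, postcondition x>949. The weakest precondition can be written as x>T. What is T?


Formula: wp(x:=E, P) = P[E/x] (substitute E for x in postcondition)
Step 1: Postcondition: x>949
Step 2: Substitute x+480 for x: x+480>949
Step 3: Solve for x: x > 949-480 = 469

469


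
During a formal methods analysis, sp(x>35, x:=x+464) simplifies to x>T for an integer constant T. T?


Formula: sp(P, x:=E) = exists old_x. (x = E[old_x/x]) AND P[old_x/x] (old_x is the value of x before the assignment; eliminate old_x by solving x = E[old_x/x] for old_x)
Step 1: Precondition P: x>35, i.e. old_x > 35
Step 2: Assignment gives x = old_x + 464, so old_x = x - 464
Step 3: Substitute into P: x - 464 > 35
Step 4: Simplify: x > 35+464 = 499

499


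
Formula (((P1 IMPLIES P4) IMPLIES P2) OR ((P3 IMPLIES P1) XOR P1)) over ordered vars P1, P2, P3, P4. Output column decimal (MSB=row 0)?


Formula: (((P1 IMPLIES P4) IMPLIES P2) OR ((P3 IMPLIES P1) XOR P1)) over P1, P2, P3, P4 (16 rows)
Evaluate each row (bits = P1,P2,P3,P4, MSB first):
  row 0 [0000]: (((0 IMPLIES 0) IMPLIES 0) OR ((0 IMPLIES 0) XOR 0)) -> 1
  row 1 [0001]: (((0 IMPLIES 1) IMPLIES 0) OR ((0 IMPLIES 0) XOR 0)) -> 1
  row 2 [0010]: (((0 IMPLIES 0) IMPLIES 0) OR ((1 IMPLIES 0) XOR 0)) -> 0
  row 3 [0011]: (((0 IMPLIES 1) IMPLIES 0) OR ((1 IMPLIES 0) XOR 0)) -> 0
  row 4 [0100]: (((0 IMPLIES 0) IMPLIES 1) OR ((0 IMPLIES 0) XOR 0)) -> 1
  row 5 [0101]: (((0 IMPLIES 1) IMPLIES 1) OR ((0 IMPLIES 0) XOR 0)) -> 1
  row 6 [0110]: (((0 IMPLIES 0) IMPLIES 1) OR ((1 IMPLIES 0) XOR 0)) -> 1
  row 7 [0111]: (((0 IMPLIES 1) IMPLIES 1) OR ((1 IMPLIES 0) XOR 0)) -> 1
  row 8 [1000]: (((1 IMPLIES 0) IMPLIES 0) OR ((0 IMPLIES 1) XOR 1)) -> 1
  row 9 [1001]: (((1 IMPLIES 1) IMPLIES 0) OR ((0 IMPLIES 1) XOR 1)) -> 0
  row 10 [1010]: (((1 IMPLIES 0) IMPLIES 0) OR ((1 IMPLIES 1) XOR 1)) -> 1
  row 11 [1011]: (((1 IMPLIES 1) IMPLIES 0) OR ((1 IMPLIES 1) XOR 1)) -> 0
  row 12 [1100]: (((1 IMPLIES 0) IMPLIES 1) OR ((0 IMPLIES 1) XOR 1)) -> 1
  row 13 [1101]: (((1 IMPLIES 1) IMPLIES 1) OR ((0 IMPLIES 1) XOR 1)) -> 1
  row 14 [1110]: (((1 IMPLIES 0) IMPLIES 1) OR ((1 IMPLIES 1) XOR 1)) -> 1
  row 15 [1111]: (((1 IMPLIES 1) IMPLIES 1) OR ((1 IMPLIES 1) XOR 1)) -> 1
Full result column, 4 rows per line (P1,P2 fixed per line; P3,P4 runs 00..11 left to right):
  rows 0-3 [P1,P2=00]: 1100  = hex C
  rows 4-7 [P1,P2=01]: 1111  = hex F
  rows 8-11 [P1,P2=10]: 1010  = hex A
  rows 12-15 [P1,P2=11]: 1111  = hex F
Output column (row 0 .. row 15) = 1100111110101111
Output column grouped in 4s = 1100 1111 1010 1111 = 0xCFAF
Convert to decimal digit by digit (value = value*16 + digit):
  C -> 12
  12*16 + 15 (F) = 207
  207*16 + 10 (A) = 3322
  3322*16 + 15 (F) = 53167
Decimal = 53167

53167


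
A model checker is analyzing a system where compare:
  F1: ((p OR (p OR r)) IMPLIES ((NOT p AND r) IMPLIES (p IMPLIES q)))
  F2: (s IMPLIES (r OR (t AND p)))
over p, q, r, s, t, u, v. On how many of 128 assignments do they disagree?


F1 = ((p OR (p OR r)) IMPLIES ((NOT p AND r) IMPLIES (p IMPLIES q)))
F2 = (s IMPLIES (r OR (t AND p)))
Evaluate both on each of 128 rows (bits = p,q,r,s,t,u,v):
  row 0 [0000000]: F1=1 F2=1 -> 0
  row 1 [0000001]: F1=1 F2=1 -> 0
  row 2 [0000010]: F1=1 F2=1 -> 0
  row 3 [0000011]: F1=1 F2=1 -> 0
  row 4 [0000100]: F1=1 F2=1 -> 0
  (every remaining row is evaluated the same way; all 128 results are listed next)
Full result column, 8 rows per line (p,q,r,s fixed per line; t,u,v runs 000..111 left to right):
  rows 0-7 [p,q,r,s=0000]: 00000000  (ones: 0)
  rows 8-15 [p,q,r,s=0001]: 11111111  (ones: 8)
  rows 16-23 [p,q,r,s=0010]: 00000000  (ones: 0)
  rows 24-31 [p,q,r,s=0011]: 00000000  (ones: 0)
  rows 32-39 [p,q,r,s=0100]: 00000000  (ones: 0)
  rows 40-47 [p,q,r,s=0101]: 11111111  (ones: 8)
  rows 48-55 [p,q,r,s=0110]: 00000000  (ones: 0)
  rows 56-63 [p,q,r,s=0111]: 00000000  (ones: 0)
  rows 64-71 [p,q,r,s=1000]: 00000000  (ones: 0)
  rows 72-79 [p,q,r,s=1001]: 11110000  (ones: 4)
  rows 80-87 [p,q,r,s=1010]: 00000000  (ones: 0)
  rows 88-95 [p,q,r,s=1011]: 00000000  (ones: 0)
  rows 96-103 [p,q,r,s=1100]: 00000000  (ones: 0)
  rows 104-111 [p,q,r,s=1101]: 11110000  (ones: 4)
  rows 112-119 [p,q,r,s=1110]: 00000000  (ones: 0)
  rows 120-127 [p,q,r,s=1111]: 00000000  (ones: 0)
Disagreements = 0+8+0+0+0+8+0+0+0+4+0+0+0+4+0+0 = 24

24


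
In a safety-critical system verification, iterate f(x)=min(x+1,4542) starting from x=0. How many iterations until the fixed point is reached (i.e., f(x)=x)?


Step 1: x=0, cap=4542, increment=1
Step 2: x grows by 1 each step until capped at 4542; fixed point is x=4542
Step 3: iterations = ceil(4542/1) = 4542

4542


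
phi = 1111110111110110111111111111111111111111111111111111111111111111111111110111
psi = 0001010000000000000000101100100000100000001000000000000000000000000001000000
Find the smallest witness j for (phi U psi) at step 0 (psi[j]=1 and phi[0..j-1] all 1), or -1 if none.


(phi U psi) at 0: need smallest j with psi[j]=1 and phi[i]=1 for all i in [0,j).
Scan from step 0:
  step 0: phi=1, psi=0 -> continue
  step 1: phi=1, psi=0 -> continue
  step 2: phi=1, psi=0 -> continue
  step 3: psi=1 and phi held for [0,3) -> witness found
Witness step = 3

3


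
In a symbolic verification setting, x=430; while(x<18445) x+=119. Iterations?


Step 1: x goes from 430 toward 18445 by 119; the body runs while x<18445, so iterations = ceil((bound-start)/step)
Step 2: Distance=18015
Step 3: ceil(18015/119)=152

152


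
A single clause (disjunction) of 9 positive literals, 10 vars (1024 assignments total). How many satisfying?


Step 1: Total=2^10=1024
Step 2: Unsat when all 9 false: 2^1=2
Step 3: Sat=1024-2=1022

1022


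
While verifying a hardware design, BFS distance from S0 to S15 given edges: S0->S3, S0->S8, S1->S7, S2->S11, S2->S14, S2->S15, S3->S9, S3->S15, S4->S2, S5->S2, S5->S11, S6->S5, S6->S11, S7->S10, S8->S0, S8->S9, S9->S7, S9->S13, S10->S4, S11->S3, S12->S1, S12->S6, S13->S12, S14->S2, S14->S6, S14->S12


BFS layer-by-layer from S0:
  dist 0: {S0}
  dist 1: {S3, S8}
  dist 2: {S9, S15}
  -> S15 reached at distance 2
Shortest path length = 2

2


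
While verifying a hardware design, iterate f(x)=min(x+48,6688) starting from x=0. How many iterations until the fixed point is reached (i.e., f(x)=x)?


Step 1: x=0, cap=6688, increment=48
Step 2: x grows by 48 each step until capped at 6688; fixed point is x=6688
Step 3: iterations = ceil(6688/48) = 140

140


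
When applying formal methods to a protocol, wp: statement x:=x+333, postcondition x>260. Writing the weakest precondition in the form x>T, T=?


Formula: wp(x:=E, P) = P[E/x] (substitute E for x in postcondition)
Step 1: Postcondition: x>260
Step 2: Substitute x+333 for x: x+333>260
Step 3: Solve for x: x > 260-333 = -73

-73


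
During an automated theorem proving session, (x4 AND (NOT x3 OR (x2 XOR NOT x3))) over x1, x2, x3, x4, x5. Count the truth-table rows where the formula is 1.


Formula: (x4 AND (NOT x3 OR (x2 XOR NOT x3))) over 5 vars (32 rows)
Evaluate each row (x1, x2, x3, x4, x5 as bits, MSB first):
  row 0 [00000]: (0 AND (NOT 0 OR (0 XOR NOT 0))) -> 0
  row 1 [00001]: (0 AND (NOT 0 OR (0 XOR NOT 0))) -> 0
  row 2 [00010]: (1 AND (NOT 0 OR (0 XOR NOT 0))) -> 1
  row 3 [00011]: (1 AND (NOT 0 OR (0 XOR NOT 0))) -> 1
  row 4 [00100]: (0 AND (NOT 1 OR (0 XOR NOT 1))) -> 0
  row 5 [00101]: (0 AND (NOT 1 OR (0 XOR NOT 1))) -> 0
  row 6 [00110]: (1 AND (NOT 1 OR (0 XOR NOT 1))) -> 0
  row 7 [00111]: (1 AND (NOT 1 OR (0 XOR NOT 1))) -> 0
  row 8 [01000]: (0 AND (NOT 0 OR (1 XOR NOT 0))) -> 0
  row 9 [01001]: (0 AND (NOT 0 OR (1 XOR NOT 0))) -> 0
  row 10 [01010]: (1 AND (NOT 0 OR (1 XOR NOT 0))) -> 1
  row 11 [01011]: (1 AND (NOT 0 OR (1 XOR NOT 0))) -> 1
  row 12 [01100]: (0 AND (NOT 1 OR (1 XOR NOT 1))) -> 0
  row 13 [01101]: (0 AND (NOT 1 OR (1 XOR NOT 1))) -> 0
  row 14 [01110]: (1 AND (NOT 1 OR (1 XOR NOT 1))) -> 1
  row 15 [01111]: (1 AND (NOT 1 OR (1 XOR NOT 1))) -> 1
  row 16 [10000]: (0 AND (NOT 0 OR (0 XOR NOT 0))) -> 0
  row 17 [10001]: (0 AND (NOT 0 OR (0 XOR NOT 0))) -> 0
  row 18 [10010]: (1 AND (NOT 0 OR (0 XOR NOT 0))) -> 1
  row 19 [10011]: (1 AND (NOT 0 OR (0 XOR NOT 0))) -> 1
  row 20 [10100]: (0 AND (NOT 1 OR (0 XOR NOT 1))) -> 0
  row 21 [10101]: (0 AND (NOT 1 OR (0 XOR NOT 1))) -> 0
  row 22 [10110]: (1 AND (NOT 1 OR (0 XOR NOT 1))) -> 0
  row 23 [10111]: (1 AND (NOT 1 OR (0 XOR NOT 1))) -> 0
  row 24 [11000]: (0 AND (NOT 0 OR (1 XOR NOT 0))) -> 0
  row 25 [11001]: (0 AND (NOT 0 OR (1 XOR NOT 0))) -> 0
  row 26 [11010]: (1 AND (NOT 0 OR (1 XOR NOT 0))) -> 1
  row 27 [11011]: (1 AND (NOT 0 OR (1 XOR NOT 0))) -> 1
  row 28 [11100]: (0 AND (NOT 1 OR (1 XOR NOT 1))) -> 0
  row 29 [11101]: (0 AND (NOT 1 OR (1 XOR NOT 1))) -> 0
  row 30 [11110]: (1 AND (NOT 1 OR (1 XOR NOT 1))) -> 1
  row 31 [11111]: (1 AND (NOT 1 OR (1 XOR NOT 1))) -> 1
Full result column, 8 rows per line (x1,x2 fixed per line; x3,x4,x5 runs 000..111 left to right):
  rows 0-7 [x1,x2=00]: 00110000  (ones: 2)
  rows 8-15 [x1,x2=01]: 00110011  (ones: 4)
  rows 16-23 [x1,x2=10]: 00110000  (ones: 2)
  rows 24-31 [x1,x2=11]: 00110011  (ones: 4)
Count of 1-rows = 2+4+2+4 = 12

12


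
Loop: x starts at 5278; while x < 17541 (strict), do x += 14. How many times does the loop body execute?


Step 1: x goes from 5278 toward 17541 by 14; the body runs while x<17541, so iterations = ceil((bound-start)/step)
Step 2: Distance=12263
Step 3: ceil(12263/14)=876

876


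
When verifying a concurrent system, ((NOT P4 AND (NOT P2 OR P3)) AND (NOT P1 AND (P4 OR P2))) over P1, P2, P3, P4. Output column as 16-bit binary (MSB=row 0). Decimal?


Formula: ((NOT P4 AND (NOT P2 OR P3)) AND (NOT P1 AND (P4 OR P2))) over P1, P2, P3, P4 (16 rows)
Evaluate each row (bits = P1,P2,P3,P4, MSB first):
  row 0 [0000]: ((NOT 0 AND (NOT 0 OR 0)) AND (NOT 0 AND (0 OR 0))) -> 0
  row 1 [0001]: ((NOT 1 AND (NOT 0 OR 0)) AND (NOT 0 AND (1 OR 0))) -> 0
  row 2 [0010]: ((NOT 0 AND (NOT 0 OR 1)) AND (NOT 0 AND (0 OR 0))) -> 0
  row 3 [0011]: ((NOT 1 AND (NOT 0 OR 1)) AND (NOT 0 AND (1 OR 0))) -> 0
  row 4 [0100]: ((NOT 0 AND (NOT 1 OR 0)) AND (NOT 0 AND (0 OR 1))) -> 0
  row 5 [0101]: ((NOT 1 AND (NOT 1 OR 0)) AND (NOT 0 AND (1 OR 1))) -> 0
  row 6 [0110]: ((NOT 0 AND (NOT 1 OR 1)) AND (NOT 0 AND (0 OR 1))) -> 1
  row 7 [0111]: ((NOT 1 AND (NOT 1 OR 1)) AND (NOT 0 AND (1 OR 1))) -> 0
  row 8 [1000]: ((NOT 0 AND (NOT 0 OR 0)) AND (NOT 1 AND (0 OR 0))) -> 0
  row 9 [1001]: ((NOT 1 AND (NOT 0 OR 0)) AND (NOT 1 AND (1 OR 0))) -> 0
  row 10 [1010]: ((NOT 0 AND (NOT 0 OR 1)) AND (NOT 1 AND (0 OR 0))) -> 0
  row 11 [1011]: ((NOT 1 AND (NOT 0 OR 1)) AND (NOT 1 AND (1 OR 0))) -> 0
  row 12 [1100]: ((NOT 0 AND (NOT 1 OR 0)) AND (NOT 1 AND (0 OR 1))) -> 0
  row 13 [1101]: ((NOT 1 AND (NOT 1 OR 0)) AND (NOT 1 AND (1 OR 1))) -> 0
  row 14 [1110]: ((NOT 0 AND (NOT 1 OR 1)) AND (NOT 1 AND (0 OR 1))) -> 0
  row 15 [1111]: ((NOT 1 AND (NOT 1 OR 1)) AND (NOT 1 AND (1 OR 1))) -> 0
Full result column, 4 rows per line (P1,P2 fixed per line; P3,P4 runs 00..11 left to right):
  rows 0-3 [P1,P2=00]: 0000  = hex 0
  rows 4-7 [P1,P2=01]: 0010  = hex 2
  rows 8-11 [P1,P2=10]: 0000  = hex 0
  rows 12-15 [P1,P2=11]: 0000  = hex 0
Output column (row 0 .. row 15) = 0000001000000000
Output column grouped in 4s = 0000 0010 0000 0000 = 0x0200
Convert to decimal digit by digit (value = value*16 + digit):
  0 -> 0
  0*16 + 2 = 2
  2*16 + 0 = 32
  32*16 + 0 = 512
Decimal = 512

512


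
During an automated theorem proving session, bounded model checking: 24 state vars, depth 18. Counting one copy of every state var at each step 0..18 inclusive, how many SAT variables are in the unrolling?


BMC unrolls to depth k, creating one copy of each state var for steps 0..k.
Step count = 18 + 1 = 19 (steps 0 through 18)
Vars per step = 24
Total = 24 * 19 = 456

456


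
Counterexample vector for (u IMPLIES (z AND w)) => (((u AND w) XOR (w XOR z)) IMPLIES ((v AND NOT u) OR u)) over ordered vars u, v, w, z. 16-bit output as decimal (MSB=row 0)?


F1 = (u IMPLIES (z AND w))
F2 = (((u AND w) XOR (w XOR z)) IMPLIES ((v AND NOT u) OR u))
Counterexample to F1=>F2 is where F1=1 and F2=0.
Evaluate each row (bits = u,v,w,z, MSB first):
  row 0 [0000]: F1=1 F2=1 -> F1&~F2 -> 0
  row 1 [0001]: F1=1 F2=0 -> F1&~F2 -> 1
  row 2 [0010]: F1=1 F2=0 -> F1&~F2 -> 1
  row 3 [0011]: F1=1 F2=1 -> F1&~F2 -> 0
  row 4 [0100]: F1=1 F2=1 -> F1&~F2 -> 0
  row 5 [0101]: F1=1 F2=1 -> F1&~F2 -> 0
  row 6 [0110]: F1=1 F2=1 -> F1&~F2 -> 0
  row 7 [0111]: F1=1 F2=1 -> F1&~F2 -> 0
  row 8 [1000]: F1=0 F2=1 -> F1&~F2 -> 0
  row 9 [1001]: F1=0 F2=1 -> F1&~F2 -> 0
  row 10 [1010]: F1=0 F2=1 -> F1&~F2 -> 0
  row 11 [1011]: F1=1 F2=1 -> F1&~F2 -> 0
  row 12 [1100]: F1=0 F2=1 -> F1&~F2 -> 0
  row 13 [1101]: F1=0 F2=1 -> F1&~F2 -> 0
  row 14 [1110]: F1=0 F2=1 -> F1&~F2 -> 0
  row 15 [1111]: F1=1 F2=1 -> F1&~F2 -> 0
Full result column, 4 rows per line (u,v fixed per line; w,z runs 00..11 left to right):
  rows 0-3 [u,v=00]: 0110  = hex 6
  rows 4-7 [u,v=01]: 0000  = hex 0
  rows 8-11 [u,v=10]: 0000  = hex 0
  rows 12-15 [u,v=11]: 0000  = hex 0
Counterexample vector (row 0 .. row 15) = 0110000000000000
Output column grouped in 4s = 0110 0000 0000 0000 = 0x6000
Convert to decimal digit by digit (value = value*16 + digit):
  6 -> 6
  6*16 + 0 = 96
  96*16 + 0 = 1536
  1536*16 + 0 = 24576
Decimal = 24576

24576


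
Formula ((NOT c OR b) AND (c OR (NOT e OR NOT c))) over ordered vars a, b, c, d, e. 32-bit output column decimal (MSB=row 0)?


Formula: ((NOT c OR b) AND (c OR (NOT e OR NOT c))) over a, b, c, d, e (32 rows)
Evaluate each row (bits = a,b,c,d,e, MSB first):
  row 0 [00000]: ((NOT 0 OR 0) AND (0 OR (NOT 0 OR NOT 0))) -> 1
  row 1 [00001]: ((NOT 0 OR 0) AND (0 OR (NOT 1 OR NOT 0))) -> 1
  row 2 [00010]: ((NOT 0 OR 0) AND (0 OR (NOT 0 OR NOT 0))) -> 1
  row 3 [00011]: ((NOT 0 OR 0) AND (0 OR (NOT 1 OR NOT 0))) -> 1
  row 4 [00100]: ((NOT 1 OR 0) AND (1 OR (NOT 0 OR NOT 1))) -> 0
  row 5 [00101]: ((NOT 1 OR 0) AND (1 OR (NOT 1 OR NOT 1))) -> 0
  row 6 [00110]: ((NOT 1 OR 0) AND (1 OR (NOT 0 OR NOT 1))) -> 0
  row 7 [00111]: ((NOT 1 OR 0) AND (1 OR (NOT 1 OR NOT 1))) -> 0
  row 8 [01000]: ((NOT 0 OR 1) AND (0 OR (NOT 0 OR NOT 0))) -> 1
  row 9 [01001]: ((NOT 0 OR 1) AND (0 OR (NOT 1 OR NOT 0))) -> 1
  row 10 [01010]: ((NOT 0 OR 1) AND (0 OR (NOT 0 OR NOT 0))) -> 1
  row 11 [01011]: ((NOT 0 OR 1) AND (0 OR (NOT 1 OR NOT 0))) -> 1
  row 12 [01100]: ((NOT 1 OR 1) AND (1 OR (NOT 0 OR NOT 1))) -> 1
  row 13 [01101]: ((NOT 1 OR 1) AND (1 OR (NOT 1 OR NOT 1))) -> 1
  row 14 [01110]: ((NOT 1 OR 1) AND (1 OR (NOT 0 OR NOT 1))) -> 1
  row 15 [01111]: ((NOT 1 OR 1) AND (1 OR (NOT 1 OR NOT 1))) -> 1
  row 16 [10000]: ((NOT 0 OR 0) AND (0 OR (NOT 0 OR NOT 0))) -> 1
  row 17 [10001]: ((NOT 0 OR 0) AND (0 OR (NOT 1 OR NOT 0))) -> 1
  row 18 [10010]: ((NOT 0 OR 0) AND (0 OR (NOT 0 OR NOT 0))) -> 1
  row 19 [10011]: ((NOT 0 OR 0) AND (0 OR (NOT 1 OR NOT 0))) -> 1
  row 20 [10100]: ((NOT 1 OR 0) AND (1 OR (NOT 0 OR NOT 1))) -> 0
  row 21 [10101]: ((NOT 1 OR 0) AND (1 OR (NOT 1 OR NOT 1))) -> 0
  row 22 [10110]: ((NOT 1 OR 0) AND (1 OR (NOT 0 OR NOT 1))) -> 0
  row 23 [10111]: ((NOT 1 OR 0) AND (1 OR (NOT 1 OR NOT 1))) -> 0
  row 24 [11000]: ((NOT 0 OR 1) AND (0 OR (NOT 0 OR NOT 0))) -> 1
  row 25 [11001]: ((NOT 0 OR 1) AND (0 OR (NOT 1 OR NOT 0))) -> 1
  row 26 [11010]: ((NOT 0 OR 1) AND (0 OR (NOT 0 OR NOT 0))) -> 1
  row 27 [11011]: ((NOT 0 OR 1) AND (0 OR (NOT 1 OR NOT 0))) -> 1
  row 28 [11100]: ((NOT 1 OR 1) AND (1 OR (NOT 0 OR NOT 1))) -> 1
  row 29 [11101]: ((NOT 1 OR 1) AND (1 OR (NOT 1 OR NOT 1))) -> 1
  row 30 [11110]: ((NOT 1 OR 1) AND (1 OR (NOT 0 OR NOT 1))) -> 1
  row 31 [11111]: ((NOT 1 OR 1) AND (1 OR (NOT 1 OR NOT 1))) -> 1
Full result column, 4 rows per line (a,b,c fixed per line; d,e runs 00..11 left to right):
  rows 0-3 [a,b,c=000]: 1111  = hex F
  rows 4-7 [a,b,c=001]: 0000  = hex 0
  rows 8-11 [a,b,c=010]: 1111  = hex F
  rows 12-15 [a,b,c=011]: 1111  = hex F
  rows 16-19 [a,b,c=100]: 1111  = hex F
  rows 20-23 [a,b,c=101]: 0000  = hex 0
  rows 24-27 [a,b,c=110]: 1111  = hex F
  rows 28-31 [a,b,c=111]: 1111  = hex F
Output column (row 0 .. row 31) = 11110000111111111111000011111111
Output column grouped in 4s = 1111 0000 1111 1111 1111 0000 1111 1111 = 0xF0FFF0FF
Convert to decimal digit by digit (value = value*16 + digit):
  F -> 15
  15*16 + 0 = 240
  240*16 + 15 (F) = 3855
  3855*16 + 15 (F) = 61695
  61695*16 + 15 (F) = 987135
  987135*16 + 0 = 15794160
  15794160*16 + 15 (F) = 252706575
  252706575*16 + 15 (F) = 4043305215
Decimal = 4043305215

4043305215


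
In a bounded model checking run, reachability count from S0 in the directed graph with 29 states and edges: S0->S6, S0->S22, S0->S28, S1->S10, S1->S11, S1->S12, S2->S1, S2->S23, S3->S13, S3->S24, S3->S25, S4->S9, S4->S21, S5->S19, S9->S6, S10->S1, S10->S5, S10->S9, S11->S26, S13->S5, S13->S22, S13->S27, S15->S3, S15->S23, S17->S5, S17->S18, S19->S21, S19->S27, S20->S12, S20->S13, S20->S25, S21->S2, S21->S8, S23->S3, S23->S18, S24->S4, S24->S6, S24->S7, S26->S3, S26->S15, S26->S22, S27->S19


BFS from S0:
  layer 0: {S0}
  layer 1: {S6, S22, S28}
Reachable set: {S0, S6, S22, S28}
Count = 4

4


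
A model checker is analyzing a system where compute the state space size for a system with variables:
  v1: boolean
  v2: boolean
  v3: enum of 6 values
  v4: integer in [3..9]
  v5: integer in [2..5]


State space = product of domain sizes of all variables.
Domain sizes:
  v1 (boolean): 2
  v2 (boolean): 2
  v3 (enum of 6 values): 6
  v4 (integer in [3..9]): 7
  v5 (integer in [2..5]): 4
Product = 2 * 2 * 6 * 7 * 4 = 672

672


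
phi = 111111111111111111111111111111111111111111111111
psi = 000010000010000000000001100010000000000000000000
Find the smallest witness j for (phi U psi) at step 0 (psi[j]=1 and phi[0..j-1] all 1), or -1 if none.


(phi U psi) at 0: need smallest j with psi[j]=1 and phi[i]=1 for all i in [0,j).
Scan from step 0:
  step 0: phi=1, psi=0 -> continue
  step 1: phi=1, psi=0 -> continue
  step 2: phi=1, psi=0 -> continue
  step 3: phi=1, psi=0 -> continue
  step 4: psi=1 and phi held for [0,4) -> witness found
Witness step = 4

4


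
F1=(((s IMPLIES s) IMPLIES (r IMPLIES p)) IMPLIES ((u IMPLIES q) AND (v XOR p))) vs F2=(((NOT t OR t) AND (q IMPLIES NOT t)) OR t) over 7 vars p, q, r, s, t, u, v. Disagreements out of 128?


F1 = (((s IMPLIES s) IMPLIES (r IMPLIES p)) IMPLIES ((u IMPLIES q) AND (v XOR p)))
F2 = (((NOT t OR t) AND (q IMPLIES NOT t)) OR t)
Evaluate both on each of 128 rows (bits = p,q,r,s,t,u,v):
  row 0 [0000000]: F1=0 F2=1 (differ) -> 1
  row 1 [0000001]: F1=1 F2=1 -> 0
  row 2 [0000010]: F1=0 F2=1 (differ) -> 1
  row 3 [0000011]: F1=0 F2=1 (differ) -> 1
  row 4 [0000100]: F1=0 F2=1 (differ) -> 1
  (every remaining row is evaluated the same way; all 128 results are listed next)
Full result column, 8 rows per line (p,q,r,s fixed per line; t,u,v runs 000..111 left to right):
  rows 0-7 [p,q,r,s=0000]: 10111011  (ones: 6)
  rows 8-15 [p,q,r,s=0001]: 10111011  (ones: 6)
  rows 16-23 [p,q,r,s=0010]: 00000000  (ones: 0)
  rows 24-31 [p,q,r,s=0011]: 00000000  (ones: 0)
  rows 32-39 [p,q,r,s=0100]: 10101010  (ones: 4)
  rows 40-47 [p,q,r,s=0101]: 10101010  (ones: 4)
  rows 48-55 [p,q,r,s=0110]: 00000000  (ones: 0)
  rows 56-63 [p,q,r,s=0111]: 00000000  (ones: 0)
  rows 64-71 [p,q,r,s=1000]: 01110111  (ones: 6)
  rows 72-79 [p,q,r,s=1001]: 01110111  (ones: 6)
  rows 80-87 [p,q,r,s=1010]: 01110111  (ones: 6)
  rows 88-95 [p,q,r,s=1011]: 01110111  (ones: 6)
  rows 96-103 [p,q,r,s=1100]: 01010101  (ones: 4)
  rows 104-111 [p,q,r,s=1101]: 01010101  (ones: 4)
  rows 112-119 [p,q,r,s=1110]: 01010101  (ones: 4)
  rows 120-127 [p,q,r,s=1111]: 01010101  (ones: 4)
Disagreements = 6+6+0+0+4+4+0+0+6+6+6+6+4+4+4+4 = 60

60
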